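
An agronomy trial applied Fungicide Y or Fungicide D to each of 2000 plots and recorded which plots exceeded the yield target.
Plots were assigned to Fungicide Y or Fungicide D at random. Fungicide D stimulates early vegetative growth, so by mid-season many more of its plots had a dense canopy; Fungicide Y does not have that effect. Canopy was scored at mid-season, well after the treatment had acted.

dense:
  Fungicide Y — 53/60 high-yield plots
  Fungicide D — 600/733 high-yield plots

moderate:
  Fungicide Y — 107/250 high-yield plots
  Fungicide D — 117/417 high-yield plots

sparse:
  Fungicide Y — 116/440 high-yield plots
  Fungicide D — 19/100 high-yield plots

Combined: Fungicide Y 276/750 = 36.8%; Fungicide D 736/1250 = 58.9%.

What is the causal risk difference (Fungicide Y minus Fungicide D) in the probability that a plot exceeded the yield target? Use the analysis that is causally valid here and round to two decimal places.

-0.22

The stratified and pooled comparisons disagree (Fungicide Y wins within each mid-season canopy; Fungicide D wins overall), so the answer turns on the causal role of mid-season canopy.
Because the fungicide influences mid-season canopy, mid-season canopy is a post-treatment mediator, not a confounder. Stratifying on it would bias the estimate; the causal effect is the crude pooled difference.
The causal difference is the pooled difference: 0.368 − 0.589 = -0.221.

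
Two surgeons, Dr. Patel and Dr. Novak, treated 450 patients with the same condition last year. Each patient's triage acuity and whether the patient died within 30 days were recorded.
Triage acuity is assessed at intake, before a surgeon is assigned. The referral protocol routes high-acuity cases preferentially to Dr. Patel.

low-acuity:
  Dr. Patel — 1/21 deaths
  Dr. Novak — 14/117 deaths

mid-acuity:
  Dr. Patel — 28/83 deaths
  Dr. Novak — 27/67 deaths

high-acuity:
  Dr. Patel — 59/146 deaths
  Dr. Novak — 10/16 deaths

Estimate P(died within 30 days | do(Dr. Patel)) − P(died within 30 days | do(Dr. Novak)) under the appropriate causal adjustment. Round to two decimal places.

-0.12

Within every triage acuity level Dr. Patel has the lower rate, yet pooled Dr. Novak does — Simpson's reversal.
Since triage acuity is a pre-existing factor (not a product of the surgeon) and it affects the outcome on its own, it is a confounder. The stratified rates, not the pooled rate, identify the causal effect.
Adjusting over the population distribution of triage acuity: 0.307·(0.048−0.120) + 0.333·(0.337−0.403) + 0.360·(0.404−0.625) = -0.123.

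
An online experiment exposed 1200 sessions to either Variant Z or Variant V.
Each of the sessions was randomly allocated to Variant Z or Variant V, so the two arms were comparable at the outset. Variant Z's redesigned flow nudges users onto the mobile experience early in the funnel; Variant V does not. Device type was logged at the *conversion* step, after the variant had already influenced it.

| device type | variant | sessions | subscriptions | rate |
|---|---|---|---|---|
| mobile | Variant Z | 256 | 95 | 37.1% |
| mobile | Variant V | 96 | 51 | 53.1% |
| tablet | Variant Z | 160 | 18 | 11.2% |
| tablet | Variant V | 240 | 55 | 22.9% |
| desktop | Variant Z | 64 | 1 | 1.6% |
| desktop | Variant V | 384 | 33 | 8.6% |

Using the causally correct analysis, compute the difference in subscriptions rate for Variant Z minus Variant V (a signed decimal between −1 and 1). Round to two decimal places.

+0.04

Device type is downstream of the variant. One should not condition on a consequence of treatment, so the overall rates are the right comparison.
The causal difference is the pooled difference: 0.237 − 0.193 = +0.044.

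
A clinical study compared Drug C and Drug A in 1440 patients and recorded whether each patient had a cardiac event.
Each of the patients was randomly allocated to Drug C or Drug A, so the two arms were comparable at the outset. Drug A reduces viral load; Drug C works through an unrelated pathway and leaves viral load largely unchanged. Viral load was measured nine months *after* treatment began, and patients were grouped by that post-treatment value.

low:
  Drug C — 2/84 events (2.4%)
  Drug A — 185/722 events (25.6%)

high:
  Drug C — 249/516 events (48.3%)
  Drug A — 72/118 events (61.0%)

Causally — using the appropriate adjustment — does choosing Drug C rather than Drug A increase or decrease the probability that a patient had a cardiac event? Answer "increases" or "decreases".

Because the drug influences viral load, viral load is a post-treatment mediator, not a confounder. Stratifying on it would bias the estimate; the causal effect is the crude pooled difference.
Pooled: Drug C 41.8% vs Drug A 30.6%; Drug A is lower overall.

increases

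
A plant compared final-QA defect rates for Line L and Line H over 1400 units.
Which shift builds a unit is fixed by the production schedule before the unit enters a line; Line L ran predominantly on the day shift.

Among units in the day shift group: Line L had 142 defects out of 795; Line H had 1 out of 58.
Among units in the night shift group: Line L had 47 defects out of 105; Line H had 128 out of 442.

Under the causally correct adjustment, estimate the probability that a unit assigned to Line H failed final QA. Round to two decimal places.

The stratified and pooled comparisons disagree (Line H wins within each shift; Line L wins overall), so the answer turns on the causal role of shift.
Shift is set before the line has any effect — it is not caused by the line — and it independently drives the outcome. That makes it a confounder, so the causal comparison is within shift levels.
Standardising Line H to the population shift mix: 0.609·1/58 + 0.391·128/442 = 0.124.

0.12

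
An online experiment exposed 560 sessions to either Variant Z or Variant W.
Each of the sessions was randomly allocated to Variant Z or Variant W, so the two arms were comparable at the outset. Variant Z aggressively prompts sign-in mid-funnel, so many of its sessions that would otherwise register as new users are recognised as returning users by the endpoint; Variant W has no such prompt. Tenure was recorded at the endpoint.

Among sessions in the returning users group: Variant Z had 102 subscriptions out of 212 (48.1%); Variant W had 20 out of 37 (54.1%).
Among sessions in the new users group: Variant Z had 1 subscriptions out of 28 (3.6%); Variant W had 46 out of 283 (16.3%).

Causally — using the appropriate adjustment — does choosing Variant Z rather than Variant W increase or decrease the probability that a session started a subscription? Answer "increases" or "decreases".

increases

The distribution of user tenure is itself part of what the variant does — it is an intermediate outcome. Holding it fixed would remove that part of the effect; the total effect is the pooled difference.
Pooled: Variant Z 42.9% vs Variant W 20.6%; Variant Z is higher overall.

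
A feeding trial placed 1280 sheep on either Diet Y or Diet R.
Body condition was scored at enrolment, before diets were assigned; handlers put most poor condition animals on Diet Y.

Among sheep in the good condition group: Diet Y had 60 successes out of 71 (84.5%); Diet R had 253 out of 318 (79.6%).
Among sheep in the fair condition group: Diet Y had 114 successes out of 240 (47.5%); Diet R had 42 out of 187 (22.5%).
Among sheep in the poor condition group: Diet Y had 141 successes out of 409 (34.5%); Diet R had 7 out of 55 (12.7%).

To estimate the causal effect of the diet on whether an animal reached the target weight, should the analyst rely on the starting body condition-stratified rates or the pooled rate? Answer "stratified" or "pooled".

stratified

Nothing the diet does changes starting body condition; the imbalance is an allocation artefact. With starting body condition also predicting the outcome, the pooled figure is confounded, and the within-stratum comparison is the causal one.
Within each level — good condition: 84.5% vs 79.6%; fair condition: 47.5% vs 22.5%; poor condition: 34.5% vs 12.7% — Diet Y is higher every time.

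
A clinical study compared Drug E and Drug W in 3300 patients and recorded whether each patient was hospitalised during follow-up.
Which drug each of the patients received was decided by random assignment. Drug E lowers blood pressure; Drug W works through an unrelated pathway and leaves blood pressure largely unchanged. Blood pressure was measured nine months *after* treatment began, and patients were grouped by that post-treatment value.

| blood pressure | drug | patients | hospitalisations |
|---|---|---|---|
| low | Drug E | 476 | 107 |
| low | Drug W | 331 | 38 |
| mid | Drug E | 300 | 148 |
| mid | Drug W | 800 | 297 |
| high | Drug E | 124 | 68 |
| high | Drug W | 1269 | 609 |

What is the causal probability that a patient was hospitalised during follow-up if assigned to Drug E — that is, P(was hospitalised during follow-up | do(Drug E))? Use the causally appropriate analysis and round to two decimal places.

0.36

Drug W is lower inside every blood pressure stratum but Drug E is lower in aggregate. Whether to stratify depends on how blood pressure relates to the drug.
Blood pressure is recorded after the drug and is itself shifted by it — it sits on the causal path from drug to outcome. Conditioning on a mediator would strip out part of the effect we want; the pooled comparison gives the total causal effect.
So P(outcome | do(Drug E)) is just the pooled rate for Drug E: 323/900 = 0.359.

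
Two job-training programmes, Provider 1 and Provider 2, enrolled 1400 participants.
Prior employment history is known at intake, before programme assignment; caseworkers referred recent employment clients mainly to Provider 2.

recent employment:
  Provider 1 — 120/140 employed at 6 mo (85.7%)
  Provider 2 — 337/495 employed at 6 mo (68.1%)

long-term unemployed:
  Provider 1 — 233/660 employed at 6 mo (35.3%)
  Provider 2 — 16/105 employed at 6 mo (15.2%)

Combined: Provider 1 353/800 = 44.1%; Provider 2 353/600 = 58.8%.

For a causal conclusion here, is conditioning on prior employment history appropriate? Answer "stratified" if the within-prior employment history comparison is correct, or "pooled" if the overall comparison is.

stratified

Within every prior employment history level Provider 1 has the higher rate, yet pooled Provider 2 does — Simpson's reversal.
Since prior employment history is a pre-existing factor (not a product of the programme) and it affects the outcome on its own, it is a confounder. The stratified rates, not the pooled rate, identify the causal effect.
Within each level — recent employment: 85.7% vs 68.1%; long-term unemployed: 35.3% vs 15.2% — Provider 1 is higher every time.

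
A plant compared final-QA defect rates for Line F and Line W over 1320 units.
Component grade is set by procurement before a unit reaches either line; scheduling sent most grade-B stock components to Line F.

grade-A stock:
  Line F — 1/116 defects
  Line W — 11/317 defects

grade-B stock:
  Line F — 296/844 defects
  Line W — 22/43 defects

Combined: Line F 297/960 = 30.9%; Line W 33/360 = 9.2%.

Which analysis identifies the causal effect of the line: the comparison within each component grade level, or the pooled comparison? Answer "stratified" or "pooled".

The stratified and pooled comparisons disagree (Line F wins within each component grade; Line W wins overall), so the answer turns on the causal role of component grade.
Here component grade is a common cause — it drives both which line a case falls under and the outcome. The crude comparison mixes populations; the stratum-specific rates are the causally relevant ones.
Within each level — grade-A stock: 0.9% vs 3.5%; grade-B stock: 35.1% vs 51.2% — Line F is lower every time.

stratified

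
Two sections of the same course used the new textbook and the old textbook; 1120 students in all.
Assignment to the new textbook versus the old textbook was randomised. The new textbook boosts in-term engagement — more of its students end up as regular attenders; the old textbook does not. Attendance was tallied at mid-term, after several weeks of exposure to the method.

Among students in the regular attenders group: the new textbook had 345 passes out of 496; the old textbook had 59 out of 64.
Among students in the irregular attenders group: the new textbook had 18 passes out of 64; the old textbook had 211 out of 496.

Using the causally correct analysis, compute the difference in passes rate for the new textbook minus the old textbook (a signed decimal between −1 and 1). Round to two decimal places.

Within every mid-term attendance level the old textbook has the higher rate, yet pooled the new textbook does — Simpson's reversal.
Mid-term attendance lies on the pathway teaching method → mid-term attendance → outcome, so adjusting for it blocks the indirect effect. For the total causal effect of teaching method, use the unadjusted pooled rates.
The causal difference is the pooled difference: 0.648 − 0.482 = +0.166.

+0.17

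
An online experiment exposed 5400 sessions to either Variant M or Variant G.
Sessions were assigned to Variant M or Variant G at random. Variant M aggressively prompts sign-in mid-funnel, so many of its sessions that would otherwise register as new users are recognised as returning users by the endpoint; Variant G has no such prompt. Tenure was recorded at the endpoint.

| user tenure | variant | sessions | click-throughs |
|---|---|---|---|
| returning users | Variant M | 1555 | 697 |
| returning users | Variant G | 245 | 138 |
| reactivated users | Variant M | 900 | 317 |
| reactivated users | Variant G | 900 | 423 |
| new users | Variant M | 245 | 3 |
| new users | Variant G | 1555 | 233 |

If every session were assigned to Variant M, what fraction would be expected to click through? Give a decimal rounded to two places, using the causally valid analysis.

Within every user tenure level Variant G has the higher rate, yet pooled Variant M does — Simpson's reversal.
The distribution of user tenure is itself part of what the variant does — it is an intermediate outcome. Holding it fixed would remove that part of the effect; the total effect is the pooled difference.
So P(outcome | do(Variant M)) is just the pooled rate for Variant M: 1017/2700 = 0.377.

0.38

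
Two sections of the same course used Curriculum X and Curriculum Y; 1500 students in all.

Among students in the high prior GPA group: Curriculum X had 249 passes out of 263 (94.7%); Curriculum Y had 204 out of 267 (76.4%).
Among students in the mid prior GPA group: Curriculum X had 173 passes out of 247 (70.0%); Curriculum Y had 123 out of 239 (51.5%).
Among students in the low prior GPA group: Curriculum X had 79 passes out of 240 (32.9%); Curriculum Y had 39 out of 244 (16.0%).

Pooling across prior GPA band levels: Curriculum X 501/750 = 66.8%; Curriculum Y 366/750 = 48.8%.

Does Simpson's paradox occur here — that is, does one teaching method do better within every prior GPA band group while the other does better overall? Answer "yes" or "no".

no

Within each prior GPA band level (high prior GPA 94.7% vs 76.4%; mid prior GPA 70.0% vs 51.5%; low prior GPA 32.9% vs 16.0%), Curriculum X has the higher rate every time. Pooled: 66.8% vs 48.8% — Curriculum X has the higher rate overall. They agree.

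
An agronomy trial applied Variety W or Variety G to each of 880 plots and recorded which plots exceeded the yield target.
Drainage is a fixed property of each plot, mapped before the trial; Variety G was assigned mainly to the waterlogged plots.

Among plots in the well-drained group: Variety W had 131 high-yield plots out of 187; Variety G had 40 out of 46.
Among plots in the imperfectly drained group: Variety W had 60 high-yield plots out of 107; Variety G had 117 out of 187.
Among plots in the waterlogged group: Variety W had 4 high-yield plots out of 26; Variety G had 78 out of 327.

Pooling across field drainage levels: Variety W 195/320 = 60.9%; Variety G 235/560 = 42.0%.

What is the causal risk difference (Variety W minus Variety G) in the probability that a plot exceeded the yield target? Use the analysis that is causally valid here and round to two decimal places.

The field drainage-specific comparison favours Variety G throughout, but the pooled figures favour Variety W. The question is whether to condition on field drainage.
Since field drainage is a pre-existing factor (not a product of the variety) and it affects the outcome on its own, it is a confounder. The stratified rates, not the pooled rate, identify the causal effect.
Adjusting over the population distribution of field drainage: 0.265·(0.701−0.870) + 0.334·(0.561−0.626) + 0.401·(0.154−0.239) = -0.100.

-0.10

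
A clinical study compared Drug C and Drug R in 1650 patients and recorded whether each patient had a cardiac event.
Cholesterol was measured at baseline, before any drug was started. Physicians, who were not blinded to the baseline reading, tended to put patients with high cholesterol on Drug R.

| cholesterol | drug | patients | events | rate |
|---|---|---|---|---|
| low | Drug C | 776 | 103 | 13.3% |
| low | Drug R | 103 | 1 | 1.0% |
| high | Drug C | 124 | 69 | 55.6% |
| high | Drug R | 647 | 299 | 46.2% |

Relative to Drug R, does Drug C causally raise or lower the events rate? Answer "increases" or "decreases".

increases

The cholesterol-specific comparison favours Drug R throughout, but the pooled figures favour Drug C. The question is whether to condition on cholesterol.
Cholesterol differs across drugs for reasons unrelated to any effect of the drug itself, and it separately predicts the outcome — a classic confounder. We must compare within cholesterol levels.
Within each level — low: 13.3% vs 1.0%; high: 55.6% vs 46.2% — Drug R is lower every time.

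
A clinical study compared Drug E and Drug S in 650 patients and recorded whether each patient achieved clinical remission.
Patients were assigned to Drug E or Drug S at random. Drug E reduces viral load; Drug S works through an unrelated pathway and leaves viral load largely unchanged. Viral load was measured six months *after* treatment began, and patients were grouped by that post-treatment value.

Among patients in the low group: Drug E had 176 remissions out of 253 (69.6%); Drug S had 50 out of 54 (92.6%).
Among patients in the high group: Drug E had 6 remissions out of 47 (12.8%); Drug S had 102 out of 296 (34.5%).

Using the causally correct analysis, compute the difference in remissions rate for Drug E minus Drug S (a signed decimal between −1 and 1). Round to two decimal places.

+0.17

Viral load is recorded after the drug and is itself shifted by it — it sits on the causal path from drug to outcome. Conditioning on a mediator would strip out part of the effect we want; the pooled comparison gives the total causal effect.
The causal difference is the pooled difference: 0.607 − 0.434 = +0.172.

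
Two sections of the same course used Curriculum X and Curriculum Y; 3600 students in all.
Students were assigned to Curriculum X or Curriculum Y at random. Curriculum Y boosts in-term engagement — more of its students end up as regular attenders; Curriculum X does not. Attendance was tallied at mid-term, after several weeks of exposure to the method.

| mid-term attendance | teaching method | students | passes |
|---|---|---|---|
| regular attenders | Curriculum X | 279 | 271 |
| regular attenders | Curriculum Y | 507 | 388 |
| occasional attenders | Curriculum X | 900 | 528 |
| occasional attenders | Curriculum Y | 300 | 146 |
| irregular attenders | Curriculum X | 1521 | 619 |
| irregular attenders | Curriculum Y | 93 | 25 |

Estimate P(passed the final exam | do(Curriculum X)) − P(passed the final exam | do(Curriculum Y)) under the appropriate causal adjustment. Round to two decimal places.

-0.10

Mid-term attendance is downstream of the teaching method. One should not condition on a consequence of treatment, so the overall rates are the right comparison.
The causal difference is the pooled difference: 0.525 − 0.621 = -0.096.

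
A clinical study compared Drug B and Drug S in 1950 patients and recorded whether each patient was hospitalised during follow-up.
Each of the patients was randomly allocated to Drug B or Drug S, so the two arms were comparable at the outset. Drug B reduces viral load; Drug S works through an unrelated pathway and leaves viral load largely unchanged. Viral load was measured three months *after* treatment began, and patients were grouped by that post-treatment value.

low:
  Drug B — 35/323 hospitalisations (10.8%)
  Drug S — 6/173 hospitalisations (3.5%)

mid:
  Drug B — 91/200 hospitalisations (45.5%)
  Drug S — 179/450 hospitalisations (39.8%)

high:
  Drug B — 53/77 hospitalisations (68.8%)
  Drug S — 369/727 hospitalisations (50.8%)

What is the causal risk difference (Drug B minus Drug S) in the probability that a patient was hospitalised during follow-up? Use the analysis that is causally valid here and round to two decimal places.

Drug S is lower inside every viral load stratum but Drug B is lower in aggregate. Whether to stratify depends on how viral load relates to the drug.
Because the drug influences viral load, viral load is a post-treatment mediator, not a confounder. Stratifying on it would bias the estimate; the causal effect is the crude pooled difference.
The causal difference is the pooled difference: 0.298 − 0.410 = -0.112.

-0.11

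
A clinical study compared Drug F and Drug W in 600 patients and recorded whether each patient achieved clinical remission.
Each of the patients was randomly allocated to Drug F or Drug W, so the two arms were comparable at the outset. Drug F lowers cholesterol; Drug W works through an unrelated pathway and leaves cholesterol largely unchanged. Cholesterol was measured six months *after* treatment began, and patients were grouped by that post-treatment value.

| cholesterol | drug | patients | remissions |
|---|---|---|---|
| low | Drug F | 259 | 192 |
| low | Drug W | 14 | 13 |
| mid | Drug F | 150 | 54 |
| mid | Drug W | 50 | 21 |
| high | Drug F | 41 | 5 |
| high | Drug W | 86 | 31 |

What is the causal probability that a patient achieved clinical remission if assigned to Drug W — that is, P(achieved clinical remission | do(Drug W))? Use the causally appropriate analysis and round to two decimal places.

0.43

The stratified and pooled comparisons disagree (Drug W wins within each cholesterol; Drug F wins overall), so the answer turns on the causal role of cholesterol.
Cholesterol lies on the pathway drug → cholesterol → outcome, so adjusting for it blocks the indirect effect. For the total causal effect of drug, use the unadjusted pooled rates.
So P(outcome | do(Drug W)) is just the pooled rate for Drug W: 65/150 = 0.433.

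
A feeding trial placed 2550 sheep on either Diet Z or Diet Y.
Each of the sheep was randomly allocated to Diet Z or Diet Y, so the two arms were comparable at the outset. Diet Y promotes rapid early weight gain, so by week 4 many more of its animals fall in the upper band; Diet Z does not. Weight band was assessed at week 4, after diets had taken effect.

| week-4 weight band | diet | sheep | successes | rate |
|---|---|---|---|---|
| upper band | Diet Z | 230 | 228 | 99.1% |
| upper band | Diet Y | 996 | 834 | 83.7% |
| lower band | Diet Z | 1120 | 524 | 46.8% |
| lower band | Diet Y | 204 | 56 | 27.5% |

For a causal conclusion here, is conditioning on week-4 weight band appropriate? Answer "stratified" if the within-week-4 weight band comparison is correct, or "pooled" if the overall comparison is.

The week-4 weight band-specific comparison favours Diet Z throughout, but the pooled figures favour Diet Y. The question is whether to condition on week-4 weight band.
Week-4 weight band is recorded after the diet and is itself shifted by it — it sits on the causal path from diet to outcome. Conditioning on a mediator would strip out part of the effect we want; the pooled comparison gives the total causal effect.
Pooled: Diet Z 55.7% vs Diet Y 74.2%; Diet Y is higher overall.

pooled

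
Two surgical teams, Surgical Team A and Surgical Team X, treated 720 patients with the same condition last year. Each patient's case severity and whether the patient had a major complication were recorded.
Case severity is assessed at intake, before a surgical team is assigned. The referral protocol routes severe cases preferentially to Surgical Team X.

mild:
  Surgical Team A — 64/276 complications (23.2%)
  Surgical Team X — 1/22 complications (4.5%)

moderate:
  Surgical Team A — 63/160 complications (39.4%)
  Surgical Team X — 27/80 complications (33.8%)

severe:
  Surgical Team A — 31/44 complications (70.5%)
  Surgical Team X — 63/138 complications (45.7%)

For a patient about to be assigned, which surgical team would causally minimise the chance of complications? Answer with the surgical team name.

Surgical Team X

Nothing the surgical team does changes case severity; the imbalance is an allocation artefact. With case severity also predicting the outcome, the pooled figure is confounded, and the within-stratum comparison is the causal one.
Within each level — mild: 23.2% vs 4.5%; moderate: 39.4% vs 33.8%; severe: 70.5% vs 45.7% — Surgical Team X is lower every time.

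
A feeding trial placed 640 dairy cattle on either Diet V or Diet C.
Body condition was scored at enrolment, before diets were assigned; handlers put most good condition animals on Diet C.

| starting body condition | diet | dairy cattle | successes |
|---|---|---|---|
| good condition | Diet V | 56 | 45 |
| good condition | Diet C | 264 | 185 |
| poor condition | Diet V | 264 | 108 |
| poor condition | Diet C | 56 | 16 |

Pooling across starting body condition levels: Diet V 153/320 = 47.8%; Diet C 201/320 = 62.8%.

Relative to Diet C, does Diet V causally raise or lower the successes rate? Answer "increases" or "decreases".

Nothing the diet does changes starting body condition; the imbalance is an allocation artefact. With starting body condition also predicting the outcome, the pooled figure is confounded, and the within-stratum comparison is the causal one.
Within each level — good condition: 80.4% vs 70.1%; poor condition: 40.9% vs 28.6% — Diet V is higher every time.

increases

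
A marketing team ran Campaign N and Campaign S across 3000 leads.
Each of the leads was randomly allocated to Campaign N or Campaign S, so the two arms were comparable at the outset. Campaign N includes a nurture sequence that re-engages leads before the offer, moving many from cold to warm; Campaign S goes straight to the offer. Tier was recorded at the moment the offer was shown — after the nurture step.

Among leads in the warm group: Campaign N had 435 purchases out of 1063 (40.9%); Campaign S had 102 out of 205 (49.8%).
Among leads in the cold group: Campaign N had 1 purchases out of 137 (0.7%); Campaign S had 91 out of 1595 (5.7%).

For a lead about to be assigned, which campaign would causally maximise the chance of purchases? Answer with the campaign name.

Campaign N

Engagement tier is recorded after the campaign and is itself shifted by it — it sits on the causal path from campaign to outcome. Conditioning on a mediator would strip out part of the effect we want; the pooled comparison gives the total causal effect.
Pooled: Campaign N 36.3% vs Campaign S 10.7%; Campaign N is higher overall.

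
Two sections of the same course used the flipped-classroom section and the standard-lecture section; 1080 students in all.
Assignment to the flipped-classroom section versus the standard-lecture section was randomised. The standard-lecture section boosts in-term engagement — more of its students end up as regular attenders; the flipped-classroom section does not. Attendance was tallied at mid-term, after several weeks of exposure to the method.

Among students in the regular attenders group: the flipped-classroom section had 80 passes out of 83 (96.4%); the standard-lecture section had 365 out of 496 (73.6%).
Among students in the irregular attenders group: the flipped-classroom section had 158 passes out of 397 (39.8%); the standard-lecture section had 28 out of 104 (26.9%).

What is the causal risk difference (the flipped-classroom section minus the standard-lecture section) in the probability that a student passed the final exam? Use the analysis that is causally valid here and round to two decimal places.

-0.16

Because the teaching method influences mid-term attendance, mid-term attendance is a post-treatment mediator, not a confounder. Stratifying on it would bias the estimate; the causal effect is the crude pooled difference.
The causal difference is the pooled difference: 0.496 − 0.655 = -0.159.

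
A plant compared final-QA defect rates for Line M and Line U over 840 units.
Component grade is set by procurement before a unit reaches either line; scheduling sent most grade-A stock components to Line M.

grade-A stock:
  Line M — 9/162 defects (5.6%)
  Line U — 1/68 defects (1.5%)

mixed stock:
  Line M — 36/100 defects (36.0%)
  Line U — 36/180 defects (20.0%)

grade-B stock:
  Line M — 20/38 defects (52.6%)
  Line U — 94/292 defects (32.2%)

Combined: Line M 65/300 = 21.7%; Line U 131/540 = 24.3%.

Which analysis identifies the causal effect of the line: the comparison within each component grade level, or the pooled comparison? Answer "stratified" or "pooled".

stratified

Nothing the line does changes component grade; the imbalance is an allocation artefact. With component grade also predicting the outcome, the pooled figure is confounded, and the within-stratum comparison is the causal one.
Within each level — grade-A stock: 5.6% vs 1.5%; mixed stock: 36.0% vs 20.0%; grade-B stock: 52.6% vs 32.2% — Line U is lower every time.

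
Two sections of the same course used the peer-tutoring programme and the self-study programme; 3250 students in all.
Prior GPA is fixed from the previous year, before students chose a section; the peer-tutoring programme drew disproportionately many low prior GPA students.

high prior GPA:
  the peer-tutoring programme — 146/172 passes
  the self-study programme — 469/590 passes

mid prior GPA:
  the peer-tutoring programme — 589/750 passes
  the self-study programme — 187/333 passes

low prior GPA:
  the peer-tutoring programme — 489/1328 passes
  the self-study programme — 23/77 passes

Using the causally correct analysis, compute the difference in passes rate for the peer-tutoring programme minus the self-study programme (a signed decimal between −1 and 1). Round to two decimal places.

+0.12

Here prior GPA band is a common cause — it drives both which teaching method a case falls under and the outcome. The crude comparison mixes populations; the stratum-specific rates are the causally relevant ones.
Adjusting over the population distribution of prior GPA band: 0.234·(0.849−0.795) + 0.333·(0.785−0.562) + 0.432·(0.368−0.299) = +0.117.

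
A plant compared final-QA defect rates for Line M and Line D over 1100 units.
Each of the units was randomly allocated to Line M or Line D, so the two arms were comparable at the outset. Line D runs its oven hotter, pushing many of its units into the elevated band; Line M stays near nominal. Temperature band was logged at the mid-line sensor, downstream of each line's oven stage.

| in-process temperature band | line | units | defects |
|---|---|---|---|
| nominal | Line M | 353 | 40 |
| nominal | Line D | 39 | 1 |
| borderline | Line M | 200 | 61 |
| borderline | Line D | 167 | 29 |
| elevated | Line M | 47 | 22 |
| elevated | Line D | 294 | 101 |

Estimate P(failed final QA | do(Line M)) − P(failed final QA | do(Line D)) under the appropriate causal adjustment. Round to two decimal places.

-0.06

The in-process temperature band-specific comparison favours Line D throughout, but the pooled figures favour Line M. The question is whether to condition on in-process temperature band.
Because the line influences in-process temperature band, in-process temperature band is a post-treatment mediator, not a confounder. Stratifying on it would bias the estimate; the causal effect is the crude pooled difference.
The causal difference is the pooled difference: 0.205 − 0.262 = -0.057.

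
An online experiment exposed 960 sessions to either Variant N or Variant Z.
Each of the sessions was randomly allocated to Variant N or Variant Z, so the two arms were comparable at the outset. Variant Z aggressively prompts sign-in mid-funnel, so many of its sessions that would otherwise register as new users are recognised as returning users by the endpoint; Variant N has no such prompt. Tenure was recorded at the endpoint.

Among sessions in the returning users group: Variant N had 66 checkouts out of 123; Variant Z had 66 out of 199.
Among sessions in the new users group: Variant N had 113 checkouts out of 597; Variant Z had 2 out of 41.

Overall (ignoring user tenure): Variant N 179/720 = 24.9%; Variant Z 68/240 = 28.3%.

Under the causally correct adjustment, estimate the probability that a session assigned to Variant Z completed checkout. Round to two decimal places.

User tenure is downstream of the variant. One should not condition on a consequence of treatment, so the overall rates are the right comparison.
So P(outcome | do(Variant Z)) is just the pooled rate for Variant Z: 68/240 = 0.283.

0.28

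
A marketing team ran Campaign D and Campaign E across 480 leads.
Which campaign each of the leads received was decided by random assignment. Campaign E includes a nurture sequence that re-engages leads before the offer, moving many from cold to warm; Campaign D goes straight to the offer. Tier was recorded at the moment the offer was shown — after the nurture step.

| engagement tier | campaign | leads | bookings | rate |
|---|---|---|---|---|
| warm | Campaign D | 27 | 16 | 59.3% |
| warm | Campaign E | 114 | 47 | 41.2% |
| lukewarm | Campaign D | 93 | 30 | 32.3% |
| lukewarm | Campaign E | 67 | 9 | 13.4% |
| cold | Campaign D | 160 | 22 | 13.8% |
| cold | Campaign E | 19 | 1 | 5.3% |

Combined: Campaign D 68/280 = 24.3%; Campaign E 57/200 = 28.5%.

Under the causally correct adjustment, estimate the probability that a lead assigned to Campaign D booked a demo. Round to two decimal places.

Engagement tier here is a post-treatment variable shaped by the campaign; conditioning on it would introduce bias rather than remove it. The overall comparison is the causal one.
So P(outcome | do(Campaign D)) is just the pooled rate for Campaign D: 68/280 = 0.243.

0.24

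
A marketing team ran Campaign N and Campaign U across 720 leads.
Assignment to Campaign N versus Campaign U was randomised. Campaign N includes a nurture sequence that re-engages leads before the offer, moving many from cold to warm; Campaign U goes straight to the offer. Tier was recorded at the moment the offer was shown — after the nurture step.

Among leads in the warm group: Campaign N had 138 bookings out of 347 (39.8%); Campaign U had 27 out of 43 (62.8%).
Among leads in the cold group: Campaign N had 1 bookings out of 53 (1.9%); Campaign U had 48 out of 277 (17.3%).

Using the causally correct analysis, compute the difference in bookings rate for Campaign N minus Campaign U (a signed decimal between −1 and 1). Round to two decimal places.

+0.11

The distribution of engagement tier is itself part of what the campaign does — it is an intermediate outcome. Holding it fixed would remove that part of the effect; the total effect is the pooled difference.
The causal difference is the pooled difference: 0.347 − 0.234 = +0.113.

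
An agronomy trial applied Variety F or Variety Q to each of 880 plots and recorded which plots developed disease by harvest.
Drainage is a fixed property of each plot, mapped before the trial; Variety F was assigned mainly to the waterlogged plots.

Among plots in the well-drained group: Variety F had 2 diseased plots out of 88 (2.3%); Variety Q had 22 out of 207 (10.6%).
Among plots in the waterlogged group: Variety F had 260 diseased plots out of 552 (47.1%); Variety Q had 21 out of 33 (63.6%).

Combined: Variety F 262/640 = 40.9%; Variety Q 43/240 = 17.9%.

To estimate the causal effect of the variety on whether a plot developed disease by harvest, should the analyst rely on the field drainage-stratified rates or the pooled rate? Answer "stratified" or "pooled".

stratified

The field drainage-specific comparison favours Variety F throughout, but the pooled figures favour Variety Q. The question is whether to condition on field drainage.
Here field drainage is a common cause — it drives both which variety a case falls under and the outcome. The crude comparison mixes populations; the stratum-specific rates are the causally relevant ones.
Within each level — well-drained: 2.3% vs 10.6%; waterlogged: 47.1% vs 63.6% — Variety F is lower every time.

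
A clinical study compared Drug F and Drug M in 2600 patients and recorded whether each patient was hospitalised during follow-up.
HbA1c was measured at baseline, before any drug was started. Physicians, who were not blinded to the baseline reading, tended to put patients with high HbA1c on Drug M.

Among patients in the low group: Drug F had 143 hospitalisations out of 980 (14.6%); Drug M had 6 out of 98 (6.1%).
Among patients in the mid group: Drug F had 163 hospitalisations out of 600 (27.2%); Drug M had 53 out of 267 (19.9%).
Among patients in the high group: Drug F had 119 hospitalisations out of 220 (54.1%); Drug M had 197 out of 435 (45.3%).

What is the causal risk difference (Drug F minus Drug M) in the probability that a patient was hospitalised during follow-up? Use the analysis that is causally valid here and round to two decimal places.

+0.08

HbA1c satisfies the back-door criterion: it is not a descendant of the drug, and it blocks the spurious path from drug to outcome. Adjusting for it (i.e., using the within-HbA1c rates) gives the causal effect.
Adjusting over the population distribution of HbA1c: 0.415·(0.146−0.061) + 0.333·(0.272−0.199) + 0.252·(0.541−0.453) = +0.082.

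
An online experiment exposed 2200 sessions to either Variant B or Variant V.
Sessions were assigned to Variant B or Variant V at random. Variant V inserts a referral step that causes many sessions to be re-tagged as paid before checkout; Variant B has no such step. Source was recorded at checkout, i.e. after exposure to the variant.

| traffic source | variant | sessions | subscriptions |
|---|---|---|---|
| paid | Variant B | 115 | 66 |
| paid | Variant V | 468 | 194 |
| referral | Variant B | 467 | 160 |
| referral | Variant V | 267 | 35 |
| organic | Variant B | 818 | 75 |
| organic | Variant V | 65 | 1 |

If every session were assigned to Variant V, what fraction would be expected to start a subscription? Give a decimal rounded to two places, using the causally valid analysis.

0.29

Traffic source is recorded after the variant and is itself shifted by it — it sits on the causal path from variant to outcome. Conditioning on a mediator would strip out part of the effect we want; the pooled comparison gives the total causal effect.
So P(outcome | do(Variant V)) is just the pooled rate for Variant V: 230/800 = 0.287.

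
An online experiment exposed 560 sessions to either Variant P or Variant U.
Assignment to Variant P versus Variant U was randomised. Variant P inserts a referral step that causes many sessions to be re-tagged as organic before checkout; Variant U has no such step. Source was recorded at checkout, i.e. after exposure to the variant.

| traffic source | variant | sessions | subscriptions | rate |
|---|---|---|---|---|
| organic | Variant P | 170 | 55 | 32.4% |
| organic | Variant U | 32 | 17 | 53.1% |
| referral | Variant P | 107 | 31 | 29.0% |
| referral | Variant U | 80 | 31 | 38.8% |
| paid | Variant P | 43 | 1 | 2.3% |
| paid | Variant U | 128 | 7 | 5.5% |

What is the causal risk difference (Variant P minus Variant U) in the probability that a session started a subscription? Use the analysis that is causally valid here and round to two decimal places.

+0.04

The traffic source-specific comparison favours Variant U throughout, but the pooled figures favour Variant P. The question is whether to condition on traffic source.
Because the variant influences traffic source, traffic source is a post-treatment mediator, not a confounder. Stratifying on it would bias the estimate; the causal effect is the crude pooled difference.
The causal difference is the pooled difference: 0.272 − 0.229 = +0.043.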